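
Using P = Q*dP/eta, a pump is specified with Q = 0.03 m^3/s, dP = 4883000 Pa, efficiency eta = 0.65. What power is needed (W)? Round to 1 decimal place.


P = Q * dP / eta
P = 0.03 * 4883000 / 0.65
P = 146490.0 / 0.65
P = 225369.2 W


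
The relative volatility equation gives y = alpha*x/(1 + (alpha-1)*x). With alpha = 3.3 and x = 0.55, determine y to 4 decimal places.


y = alpha*x / (1 + (alpha-1)*x)
y = 3.3*0.55 / (1 + (3.3-1)*0.55)
y = 1.815 / (1 + 1.265)
y = 1.815 / 2.265
y = 0.8013


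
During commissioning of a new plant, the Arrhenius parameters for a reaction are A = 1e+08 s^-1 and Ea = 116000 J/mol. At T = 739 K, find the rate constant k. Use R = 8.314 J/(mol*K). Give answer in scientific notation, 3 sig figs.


k = A * exp(-Ea/(R*T))
k = 1e+08 * exp(-116000 / (8.314 * 739))
k = 1e+08 * exp(-18.880067)
k = 6.32e-01


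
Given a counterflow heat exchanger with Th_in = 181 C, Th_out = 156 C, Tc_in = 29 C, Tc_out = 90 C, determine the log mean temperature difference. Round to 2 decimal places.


dT1 = Th_in - Tc_out = 181 - 90 = 91
dT2 = Th_out - Tc_in = 156 - 29 = 127
LMTD = (dT1 - dT2) / ln(dT1/dT2)
LMTD = (91 - 127) / ln(91/127)
LMTD = 108.00 K


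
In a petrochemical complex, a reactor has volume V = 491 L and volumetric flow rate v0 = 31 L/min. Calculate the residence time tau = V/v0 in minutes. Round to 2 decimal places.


tau = V / v0
tau = 491 / 31
tau = 15.84 min


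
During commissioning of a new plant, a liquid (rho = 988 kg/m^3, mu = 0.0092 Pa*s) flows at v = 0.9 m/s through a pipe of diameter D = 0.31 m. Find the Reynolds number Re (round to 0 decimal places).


Re = rho * v * D / mu
Re = 988 * 0.9 * 0.31 / 0.0092
Re = 275.652 / 0.0092
Re = 29962


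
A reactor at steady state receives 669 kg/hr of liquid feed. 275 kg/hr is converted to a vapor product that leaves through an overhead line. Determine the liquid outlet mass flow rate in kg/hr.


Steady-state mass balance on the main outlet: F_out = F_in - F_removed
F_out = 669 - 275
F_out = 394 kg/hr


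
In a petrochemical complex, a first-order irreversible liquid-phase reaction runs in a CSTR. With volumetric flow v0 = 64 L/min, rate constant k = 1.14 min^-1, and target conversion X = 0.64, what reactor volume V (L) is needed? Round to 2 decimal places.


V = v0 * X / (k * (1 - X))
V = 64 * 0.64 / (1.14 * (1 - 0.64))
V = 40.96 / (1.14 * 0.36)
V = 40.96 / 0.4104
V = 99.81 L


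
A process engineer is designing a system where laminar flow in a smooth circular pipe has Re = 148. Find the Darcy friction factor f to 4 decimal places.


f = 64 / Re
f = 64 / 148
f = 0.4324


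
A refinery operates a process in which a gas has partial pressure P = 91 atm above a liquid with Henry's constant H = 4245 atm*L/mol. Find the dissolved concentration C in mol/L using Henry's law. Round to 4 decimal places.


C = P / H
C = 91 / 4245
C = 0.0214 mol/L


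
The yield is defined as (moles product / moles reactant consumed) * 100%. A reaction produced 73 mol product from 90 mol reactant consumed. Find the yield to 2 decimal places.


Yield = (moles product / moles consumed) * 100%
Yield = (73 / 90) * 100
Yield = 0.8111 * 100
Yield = 81.11%


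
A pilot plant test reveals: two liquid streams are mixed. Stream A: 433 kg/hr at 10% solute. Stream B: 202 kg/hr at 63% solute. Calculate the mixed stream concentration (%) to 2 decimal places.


Mass balance on solute: F1*x1 + F2*x2 = F3*x3
F3 = F1 + F2 = 433 + 202 = 635 kg/hr
x3 = (F1*x1 + F2*x2)/F3
x3 = (433*0.1 + 202*0.63) / 635
x3 = 26.86%


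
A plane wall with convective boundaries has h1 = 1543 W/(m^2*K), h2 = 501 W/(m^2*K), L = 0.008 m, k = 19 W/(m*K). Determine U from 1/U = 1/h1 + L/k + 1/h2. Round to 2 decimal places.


1/U = 1/h1 + L/k + 1/h2
1/U = 1/1543 + 0.008/19 + 1/501
1/U = 0.0006480881 + 0.0004210526 + 0.001996008
1/U = 0.0030651487
U = 326.25 W/(m^2*K)


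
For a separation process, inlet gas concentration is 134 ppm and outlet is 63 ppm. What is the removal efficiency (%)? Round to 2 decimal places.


Efficiency = (G_in - G_out) / G_in * 100%
Efficiency = (134 - 63) / 134 * 100
Efficiency = 71 / 134 * 100
Efficiency = 52.99%


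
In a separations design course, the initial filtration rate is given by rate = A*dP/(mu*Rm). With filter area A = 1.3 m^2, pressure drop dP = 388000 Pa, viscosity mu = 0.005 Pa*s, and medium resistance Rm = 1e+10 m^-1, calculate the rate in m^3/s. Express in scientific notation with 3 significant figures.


rate = A * dP / (mu * Rm)
rate = 1.3 * 388000 / (0.005 * 1e+10)
rate = 504400.0 / 5.000e+07
rate = 1.01e-02 m^3/s


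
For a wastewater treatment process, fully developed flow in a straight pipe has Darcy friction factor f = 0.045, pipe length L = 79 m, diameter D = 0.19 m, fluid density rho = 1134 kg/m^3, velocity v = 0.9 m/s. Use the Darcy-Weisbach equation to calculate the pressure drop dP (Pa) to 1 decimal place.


dP = f * (L/D) * (rho*v^2/2)
dP = 0.045 * (79/0.19) * (1134*0.9^2/2)
L/D = 415.78947368
rho*v^2/2 = 1134*0.81/2 = 459.27
dP = 0.045 * 415.78947368 * 459.27
dP = 8593.2 Pa


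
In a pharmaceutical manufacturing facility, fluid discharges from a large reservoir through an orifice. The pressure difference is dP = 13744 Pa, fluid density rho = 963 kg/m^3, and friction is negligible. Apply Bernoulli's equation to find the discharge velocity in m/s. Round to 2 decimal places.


v = sqrt(2*dP/rho)
v = sqrt(2*13744/963)
v = sqrt(28.544133)
v = 5.34 m/s


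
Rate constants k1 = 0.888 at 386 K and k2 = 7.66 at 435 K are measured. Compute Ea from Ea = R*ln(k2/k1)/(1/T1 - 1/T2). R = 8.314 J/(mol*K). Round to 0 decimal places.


Ea = R * ln(k2/k1) / (1/T1 - 1/T2)
ln(k2/k1) = ln(7.66/0.888) = 2.1547955
1/T1 - 1/T2 = 1/386 - 1/435 = 0.000291823
Ea = 8.314 * 2.1547955 / 0.000291823
Ea = 61390 J/mol


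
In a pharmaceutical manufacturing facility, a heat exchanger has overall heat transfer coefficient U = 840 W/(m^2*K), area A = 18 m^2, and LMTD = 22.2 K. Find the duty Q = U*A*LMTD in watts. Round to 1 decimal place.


Q = U * A * LMTD
Q = 840 * 18 * 22.2
Q = 335664.0 W


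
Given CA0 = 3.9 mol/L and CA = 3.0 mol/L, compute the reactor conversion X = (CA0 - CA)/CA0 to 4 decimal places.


X = (CA0 - CA) / CA0
X = (3.9 - 3.0) / 3.9
X = 0.9 / 3.9
X = 0.2308


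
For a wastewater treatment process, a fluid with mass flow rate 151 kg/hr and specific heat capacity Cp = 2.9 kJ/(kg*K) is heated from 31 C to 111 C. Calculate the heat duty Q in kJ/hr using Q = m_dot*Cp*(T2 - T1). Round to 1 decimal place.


Q = m_dot * Cp * (T2 - T1)
Q = 151 * 2.9 * (111 - 31)
Q = 151 * 2.9 * 80
Q = 35032.0 kJ/hr


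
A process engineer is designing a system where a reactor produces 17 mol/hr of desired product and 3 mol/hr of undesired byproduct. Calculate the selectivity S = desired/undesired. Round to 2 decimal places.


S = desired product rate / undesired product rate
S = 17 / 3
S = 5.67


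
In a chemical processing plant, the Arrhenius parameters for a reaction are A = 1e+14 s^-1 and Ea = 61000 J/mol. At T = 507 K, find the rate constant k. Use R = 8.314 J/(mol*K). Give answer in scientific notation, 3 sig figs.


k = A * exp(-Ea/(R*T))
k = 1e+14 * exp(-61000 / (8.314 * 507))
k = 1e+14 * exp(-14.471444)
k = 5.19e+07


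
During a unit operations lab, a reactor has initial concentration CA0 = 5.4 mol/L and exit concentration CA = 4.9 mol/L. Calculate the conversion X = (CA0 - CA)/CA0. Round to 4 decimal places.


X = (CA0 - CA) / CA0
X = (5.4 - 4.9) / 5.4
X = 0.5 / 5.4
X = 0.0926


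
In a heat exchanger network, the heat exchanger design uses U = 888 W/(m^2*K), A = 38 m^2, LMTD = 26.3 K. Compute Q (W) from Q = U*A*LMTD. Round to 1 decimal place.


Q = U * A * LMTD
Q = 888 * 38 * 26.3
Q = 887467.2 W


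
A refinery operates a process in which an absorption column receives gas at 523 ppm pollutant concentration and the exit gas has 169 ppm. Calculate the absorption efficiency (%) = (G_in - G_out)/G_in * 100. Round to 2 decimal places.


Efficiency = (G_in - G_out) / G_in * 100%
Efficiency = (523 - 169) / 523 * 100
Efficiency = 354 / 523 * 100
Efficiency = 67.69%


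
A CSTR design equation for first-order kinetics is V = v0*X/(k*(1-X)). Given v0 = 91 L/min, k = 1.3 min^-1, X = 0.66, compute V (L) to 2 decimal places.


V = v0 * X / (k * (1 - X))
V = 91 * 0.66 / (1.3 * (1 - 0.66))
V = 60.06 / (1.3 * 0.34)
V = 60.06 / 0.442
V = 135.88 L


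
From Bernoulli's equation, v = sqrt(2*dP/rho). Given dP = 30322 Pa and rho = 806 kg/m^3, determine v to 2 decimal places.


v = sqrt(2*dP/rho)
v = sqrt(2*30322/806)
v = sqrt(75.240695)
v = 8.67 m/s


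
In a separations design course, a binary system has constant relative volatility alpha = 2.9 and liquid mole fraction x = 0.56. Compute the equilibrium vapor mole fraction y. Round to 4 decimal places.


y = alpha*x / (1 + (alpha-1)*x)
y = 2.9*0.56 / (1 + (2.9-1)*0.56)
y = 1.624 / (1 + 1.064)
y = 1.624 / 2.064
y = 0.7868


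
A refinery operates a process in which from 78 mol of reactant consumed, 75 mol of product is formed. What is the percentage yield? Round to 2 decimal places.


Yield = (moles product / moles consumed) * 100%
Yield = (75 / 78) * 100
Yield = 0.9615 * 100
Yield = 96.15%


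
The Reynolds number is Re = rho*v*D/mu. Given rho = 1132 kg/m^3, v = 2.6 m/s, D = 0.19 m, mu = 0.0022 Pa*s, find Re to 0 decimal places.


Re = rho * v * D / mu
Re = 1132 * 2.6 * 0.19 / 0.0022
Re = 559.208 / 0.0022
Re = 254185


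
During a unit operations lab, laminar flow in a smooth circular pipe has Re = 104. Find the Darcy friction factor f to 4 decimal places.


f = 64 / Re
f = 64 / 104
f = 0.6154


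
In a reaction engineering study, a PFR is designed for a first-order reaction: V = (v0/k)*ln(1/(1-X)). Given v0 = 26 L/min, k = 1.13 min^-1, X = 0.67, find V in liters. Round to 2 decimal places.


V = (v0/k) * ln(1/(1-X))
V = (26/1.13) * ln(1/(1-0.67))
V = 23.00885 * ln(3.030303)
V = 23.00885 * 1.108663
V = 25.51 L


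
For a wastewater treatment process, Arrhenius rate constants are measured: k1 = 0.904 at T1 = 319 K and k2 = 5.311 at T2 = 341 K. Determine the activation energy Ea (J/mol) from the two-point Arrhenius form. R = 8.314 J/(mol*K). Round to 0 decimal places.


Ea = R * ln(k2/k1) / (1/T1 - 1/T2)
ln(k2/k1) = ln(5.311/0.904) = 1.7707061
1/T1 - 1/T2 = 1/319 - 1/341 = 0.000202244919
Ea = 8.314 * 1.7707061 / 0.000202244919
Ea = 72791 J/mol


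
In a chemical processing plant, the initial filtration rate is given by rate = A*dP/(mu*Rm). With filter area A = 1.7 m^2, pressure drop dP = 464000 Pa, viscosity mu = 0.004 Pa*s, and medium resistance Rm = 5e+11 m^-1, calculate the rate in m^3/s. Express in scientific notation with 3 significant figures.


rate = A * dP / (mu * Rm)
rate = 1.7 * 464000 / (0.004 * 5e+11)
rate = 788800.0 / 2.000e+09
rate = 3.94e-04 m^3/s


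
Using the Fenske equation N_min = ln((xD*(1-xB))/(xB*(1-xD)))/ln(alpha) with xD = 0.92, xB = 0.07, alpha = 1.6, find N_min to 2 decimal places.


N_min = ln((xD*(1-xB))/(xB*(1-xD))) / ln(alpha)
Numerator inside ln: 0.8556 / 0.0056 = 152.785714
ln(152.785714) = 5.029036
ln(alpha) = ln(1.6) = 0.470004
N_min = 5.029036 / 0.470004 = 10.70


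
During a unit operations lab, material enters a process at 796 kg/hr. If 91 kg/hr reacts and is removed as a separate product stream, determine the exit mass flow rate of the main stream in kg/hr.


Steady-state mass balance on the main outlet: F_out = F_in - F_removed
F_out = 796 - 91
F_out = 705 kg/hr


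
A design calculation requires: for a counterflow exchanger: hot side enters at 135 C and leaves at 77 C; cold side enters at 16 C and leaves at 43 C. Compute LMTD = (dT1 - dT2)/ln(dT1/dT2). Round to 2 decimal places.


dT1 = Th_in - Tc_out = 135 - 43 = 92
dT2 = Th_out - Tc_in = 77 - 16 = 61
LMTD = (dT1 - dT2) / ln(dT1/dT2)
LMTD = (92 - 61) / ln(92/61)
LMTD = 75.44 K


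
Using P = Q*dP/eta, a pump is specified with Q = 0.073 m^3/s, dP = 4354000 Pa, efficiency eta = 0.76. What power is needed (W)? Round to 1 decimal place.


P = Q * dP / eta
P = 0.073 * 4354000 / 0.76
P = 317842.0 / 0.76
P = 418213.2 W


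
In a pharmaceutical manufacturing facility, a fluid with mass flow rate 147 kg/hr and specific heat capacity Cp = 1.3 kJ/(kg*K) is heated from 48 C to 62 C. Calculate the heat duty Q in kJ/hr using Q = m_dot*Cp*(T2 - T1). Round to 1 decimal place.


Q = m_dot * Cp * (T2 - T1)
Q = 147 * 1.3 * (62 - 48)
Q = 147 * 1.3 * 14
Q = 2675.4 kJ/hr


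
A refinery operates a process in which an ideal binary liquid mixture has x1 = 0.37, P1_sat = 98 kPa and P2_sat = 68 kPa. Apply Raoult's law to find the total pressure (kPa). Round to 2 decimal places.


P = x1*P1_sat + x2*P2_sat
x2 = 1 - x1 = 1 - 0.37 = 0.63
P = 0.37*98 + 0.63*68
P = 36.26 + 42.84
P = 79.10 kPa


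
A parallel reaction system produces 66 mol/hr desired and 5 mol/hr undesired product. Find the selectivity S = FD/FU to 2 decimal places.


S = desired product rate / undesired product rate
S = 66 / 5
S = 13.20


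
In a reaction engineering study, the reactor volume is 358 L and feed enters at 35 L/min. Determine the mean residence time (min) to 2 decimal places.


tau = V / v0
tau = 358 / 35
tau = 10.23 min


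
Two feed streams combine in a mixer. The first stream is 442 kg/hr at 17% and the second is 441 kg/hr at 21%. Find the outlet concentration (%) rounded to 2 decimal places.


Mass balance on solute: F1*x1 + F2*x2 = F3*x3
F3 = F1 + F2 = 442 + 441 = 883 kg/hr
x3 = (F1*x1 + F2*x2)/F3
x3 = (442*0.17 + 441*0.21) / 883
x3 = 19.00%


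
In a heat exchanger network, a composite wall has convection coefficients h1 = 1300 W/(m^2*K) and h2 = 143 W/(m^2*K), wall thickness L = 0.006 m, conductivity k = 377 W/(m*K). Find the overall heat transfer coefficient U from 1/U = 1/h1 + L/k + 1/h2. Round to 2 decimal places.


1/U = 1/h1 + L/k + 1/h2
1/U = 1/1300 + 0.006/377 + 1/143
1/U = 0.0007692308 + 1.59151e-05 + 0.006993007
1/U = 0.0077781529
U = 128.57 W/(m^2*K)


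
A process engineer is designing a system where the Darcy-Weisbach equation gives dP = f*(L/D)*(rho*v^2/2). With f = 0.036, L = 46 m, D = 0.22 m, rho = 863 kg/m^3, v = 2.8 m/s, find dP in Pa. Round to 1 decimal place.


dP = f * (L/D) * (rho*v^2/2)
dP = 0.036 * (46/0.22) * (863*2.8^2/2)
L/D = 209.09090909
rho*v^2/2 = 863*7.84/2 = 3382.96
dP = 0.036 * 209.09090909 * 3382.96
dP = 25464.5 Pa


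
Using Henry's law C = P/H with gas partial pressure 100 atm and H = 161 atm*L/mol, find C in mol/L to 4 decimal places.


C = P / H
C = 100 / 161
C = 0.6211 mol/L


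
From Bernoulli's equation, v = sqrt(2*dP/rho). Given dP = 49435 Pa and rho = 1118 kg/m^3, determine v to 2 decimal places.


v = sqrt(2*dP/rho)
v = sqrt(2*49435/1118)
v = sqrt(88.434705)
v = 9.40 m/s


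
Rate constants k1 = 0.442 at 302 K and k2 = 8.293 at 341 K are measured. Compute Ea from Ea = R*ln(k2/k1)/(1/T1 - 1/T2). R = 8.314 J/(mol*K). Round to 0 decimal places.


Ea = R * ln(k2/k1) / (1/T1 - 1/T2)
ln(k2/k1) = ln(8.293/0.442) = 2.9318572
1/T1 - 1/T2 = 1/302 - 1/341 = 0.000378706958
Ea = 8.314 * 2.9318572 / 0.000378706958
Ea = 64365 J/mol


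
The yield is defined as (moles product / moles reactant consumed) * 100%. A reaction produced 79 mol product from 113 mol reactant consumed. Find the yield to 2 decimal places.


Yield = (moles product / moles consumed) * 100%
Yield = (79 / 113) * 100
Yield = 0.6991 * 100
Yield = 69.91%


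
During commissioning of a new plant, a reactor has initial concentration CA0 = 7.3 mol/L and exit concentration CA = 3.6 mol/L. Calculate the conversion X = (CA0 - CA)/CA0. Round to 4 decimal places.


X = (CA0 - CA) / CA0
X = (7.3 - 3.6) / 7.3
X = 3.7 / 7.3
X = 0.5068


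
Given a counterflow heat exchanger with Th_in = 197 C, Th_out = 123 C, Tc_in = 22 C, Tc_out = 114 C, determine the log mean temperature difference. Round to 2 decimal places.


dT1 = Th_in - Tc_out = 197 - 114 = 83
dT2 = Th_out - Tc_in = 123 - 22 = 101
LMTD = (dT1 - dT2) / ln(dT1/dT2)
LMTD = (83 - 101) / ln(83/101)
LMTD = 91.71 K


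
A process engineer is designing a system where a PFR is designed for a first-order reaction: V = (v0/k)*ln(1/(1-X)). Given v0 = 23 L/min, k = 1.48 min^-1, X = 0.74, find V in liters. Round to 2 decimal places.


V = (v0/k) * ln(1/(1-X))
V = (23/1.48) * ln(1/(1-0.74))
V = 15.540541 * ln(3.846154)
V = 15.540541 * 1.347074
V = 20.93 L


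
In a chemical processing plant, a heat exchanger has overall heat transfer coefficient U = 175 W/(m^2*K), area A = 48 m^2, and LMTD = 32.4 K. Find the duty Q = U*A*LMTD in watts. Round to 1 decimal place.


Q = U * A * LMTD
Q = 175 * 48 * 32.4
Q = 272160.0 W


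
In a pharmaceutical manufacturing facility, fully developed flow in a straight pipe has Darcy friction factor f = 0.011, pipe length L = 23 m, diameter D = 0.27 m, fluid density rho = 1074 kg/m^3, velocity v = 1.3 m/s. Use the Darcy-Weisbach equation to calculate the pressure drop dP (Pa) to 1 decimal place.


dP = f * (L/D) * (rho*v^2/2)
dP = 0.011 * (23/0.27) * (1074*1.3^2/2)
L/D = 85.18518519
rho*v^2/2 = 1074*1.69/2 = 907.53
dP = 0.011 * 85.18518519 * 907.53
dP = 850.4 Pa


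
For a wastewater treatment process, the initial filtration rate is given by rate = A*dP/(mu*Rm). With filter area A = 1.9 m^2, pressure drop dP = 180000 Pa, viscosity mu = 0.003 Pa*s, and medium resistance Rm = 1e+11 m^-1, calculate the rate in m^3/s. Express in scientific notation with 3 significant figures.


rate = A * dP / (mu * Rm)
rate = 1.9 * 180000 / (0.003 * 1e+11)
rate = 342000.0 / 3.000e+08
rate = 1.14e-03 m^3/s


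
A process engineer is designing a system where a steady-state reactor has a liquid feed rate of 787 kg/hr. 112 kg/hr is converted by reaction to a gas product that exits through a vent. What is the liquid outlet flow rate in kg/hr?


Steady-state mass balance on the main outlet: F_out = F_in - F_removed
F_out = 787 - 112
F_out = 675 kg/hr


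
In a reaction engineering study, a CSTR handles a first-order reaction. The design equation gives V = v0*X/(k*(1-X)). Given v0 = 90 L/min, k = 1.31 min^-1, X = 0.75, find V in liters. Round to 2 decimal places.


V = v0 * X / (k * (1 - X))
V = 90 * 0.75 / (1.31 * (1 - 0.75))
V = 67.5 / (1.31 * 0.25)
V = 67.5 / 0.3275
V = 206.11 L


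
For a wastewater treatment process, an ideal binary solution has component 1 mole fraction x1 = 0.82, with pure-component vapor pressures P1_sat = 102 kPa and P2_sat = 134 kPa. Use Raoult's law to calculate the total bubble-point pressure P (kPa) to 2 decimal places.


P = x1*P1_sat + x2*P2_sat
x2 = 1 - x1 = 1 - 0.82 = 0.18
P = 0.82*102 + 0.18*134
P = 83.64 + 24.12
P = 107.76 kPa


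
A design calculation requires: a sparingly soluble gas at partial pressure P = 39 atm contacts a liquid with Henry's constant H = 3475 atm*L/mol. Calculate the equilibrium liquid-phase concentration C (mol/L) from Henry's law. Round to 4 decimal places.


C = P / H
C = 39 / 3475
C = 0.0112 mol/L


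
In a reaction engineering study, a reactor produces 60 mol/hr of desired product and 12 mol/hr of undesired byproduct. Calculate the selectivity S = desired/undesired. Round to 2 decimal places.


S = desired product rate / undesired product rate
S = 60 / 12
S = 5.00


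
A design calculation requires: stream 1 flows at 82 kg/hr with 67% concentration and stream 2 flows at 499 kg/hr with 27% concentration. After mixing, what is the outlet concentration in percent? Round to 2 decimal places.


Mass balance on solute: F1*x1 + F2*x2 = F3*x3
F3 = F1 + F2 = 82 + 499 = 581 kg/hr
x3 = (F1*x1 + F2*x2)/F3
x3 = (82*0.67 + 499*0.27) / 581
x3 = 32.65%


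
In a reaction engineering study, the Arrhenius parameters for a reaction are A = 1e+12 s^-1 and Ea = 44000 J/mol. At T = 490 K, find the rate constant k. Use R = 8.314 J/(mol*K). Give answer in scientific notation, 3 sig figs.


k = A * exp(-Ea/(R*T))
k = 1e+12 * exp(-44000 / (8.314 * 490))
k = 1e+12 * exp(-10.800568)
k = 2.04e+07


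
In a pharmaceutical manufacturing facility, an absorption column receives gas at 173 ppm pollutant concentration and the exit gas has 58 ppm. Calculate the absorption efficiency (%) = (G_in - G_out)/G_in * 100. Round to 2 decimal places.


Efficiency = (G_in - G_out) / G_in * 100%
Efficiency = (173 - 58) / 173 * 100
Efficiency = 115 / 173 * 100
Efficiency = 66.47%


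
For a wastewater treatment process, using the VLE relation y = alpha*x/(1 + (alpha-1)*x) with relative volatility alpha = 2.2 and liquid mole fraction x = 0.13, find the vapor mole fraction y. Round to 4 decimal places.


y = alpha*x / (1 + (alpha-1)*x)
y = 2.2*0.13 / (1 + (2.2-1)*0.13)
y = 0.286 / (1 + 0.156)
y = 0.286 / 1.156
y = 0.2474


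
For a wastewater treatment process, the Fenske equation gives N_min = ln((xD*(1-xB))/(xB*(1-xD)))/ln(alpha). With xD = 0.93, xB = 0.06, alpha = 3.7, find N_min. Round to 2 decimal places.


N_min = ln((xD*(1-xB))/(xB*(1-xD))) / ln(alpha)
Numerator inside ln: 0.8742 / 0.0042 = 208.142857
ln(208.142857) = 5.338225
ln(alpha) = ln(3.7) = 1.308333
N_min = 5.338225 / 1.308333 = 4.08


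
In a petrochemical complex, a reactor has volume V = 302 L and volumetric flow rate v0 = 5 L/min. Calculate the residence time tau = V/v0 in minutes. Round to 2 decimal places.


tau = V / v0
tau = 302 / 5
tau = 60.40 min


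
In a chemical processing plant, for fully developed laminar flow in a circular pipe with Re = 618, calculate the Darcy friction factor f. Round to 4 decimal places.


f = 64 / Re
f = 64 / 618
f = 0.1036


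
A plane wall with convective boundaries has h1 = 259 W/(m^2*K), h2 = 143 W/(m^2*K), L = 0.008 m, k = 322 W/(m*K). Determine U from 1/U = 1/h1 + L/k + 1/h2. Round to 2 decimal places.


1/U = 1/h1 + L/k + 1/h2
1/U = 1/259 + 0.008/322 + 1/143
1/U = 0.0038610039 + 2.48447e-05 + 0.006993007
1/U = 0.0108788556
U = 91.92 W/(m^2*K)


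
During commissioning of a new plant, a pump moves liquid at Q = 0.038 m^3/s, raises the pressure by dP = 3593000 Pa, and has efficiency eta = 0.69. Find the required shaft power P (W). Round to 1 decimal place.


P = Q * dP / eta
P = 0.038 * 3593000 / 0.69
P = 136534.0 / 0.69
P = 197875.4 W


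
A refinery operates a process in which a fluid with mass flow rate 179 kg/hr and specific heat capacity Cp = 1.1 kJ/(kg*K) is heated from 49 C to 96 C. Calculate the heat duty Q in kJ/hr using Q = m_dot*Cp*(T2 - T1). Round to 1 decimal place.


Q = m_dot * Cp * (T2 - T1)
Q = 179 * 1.1 * (96 - 49)
Q = 179 * 1.1 * 47
Q = 9254.3 kJ/hr


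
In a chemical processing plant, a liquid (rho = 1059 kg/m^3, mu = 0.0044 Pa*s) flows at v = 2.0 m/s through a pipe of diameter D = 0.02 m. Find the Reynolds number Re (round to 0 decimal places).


Re = rho * v * D / mu
Re = 1059 * 2.0 * 0.02 / 0.0044
Re = 42.36 / 0.0044
Re = 9627


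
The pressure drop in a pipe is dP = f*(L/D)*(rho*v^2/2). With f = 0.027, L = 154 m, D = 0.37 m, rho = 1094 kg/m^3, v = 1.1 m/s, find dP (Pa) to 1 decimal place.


dP = f * (L/D) * (rho*v^2/2)
dP = 0.027 * (154/0.37) * (1094*1.1^2/2)
L/D = 416.21621622
rho*v^2/2 = 1094*1.21/2 = 661.87
dP = 0.027 * 416.21621622 * 661.87
dP = 7438.0 Pa


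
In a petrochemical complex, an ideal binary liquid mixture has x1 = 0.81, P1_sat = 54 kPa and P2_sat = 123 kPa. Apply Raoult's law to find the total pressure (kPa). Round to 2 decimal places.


P = x1*P1_sat + x2*P2_sat
x2 = 1 - x1 = 1 - 0.81 = 0.19
P = 0.81*54 + 0.19*123
P = 43.74 + 23.37
P = 67.11 kPa


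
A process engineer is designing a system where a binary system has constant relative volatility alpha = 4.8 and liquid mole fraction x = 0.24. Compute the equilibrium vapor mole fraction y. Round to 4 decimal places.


y = alpha*x / (1 + (alpha-1)*x)
y = 4.8*0.24 / (1 + (4.8-1)*0.24)
y = 1.152 / (1 + 0.912)
y = 1.152 / 1.912
y = 0.6025


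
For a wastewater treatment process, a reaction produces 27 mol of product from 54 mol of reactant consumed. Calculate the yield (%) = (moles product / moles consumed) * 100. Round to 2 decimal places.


Yield = (moles product / moles consumed) * 100%
Yield = (27 / 54) * 100
Yield = 0.5 * 100
Yield = 50.00%


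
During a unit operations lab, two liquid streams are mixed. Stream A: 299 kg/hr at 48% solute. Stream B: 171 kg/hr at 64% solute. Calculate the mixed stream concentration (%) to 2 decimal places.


Mass balance on solute: F1*x1 + F2*x2 = F3*x3
F3 = F1 + F2 = 299 + 171 = 470 kg/hr
x3 = (F1*x1 + F2*x2)/F3
x3 = (299*0.48 + 171*0.64) / 470
x3 = 53.82%


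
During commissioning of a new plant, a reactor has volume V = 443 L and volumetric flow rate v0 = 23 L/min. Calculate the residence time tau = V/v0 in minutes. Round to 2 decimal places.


tau = V / v0
tau = 443 / 23
tau = 19.26 min


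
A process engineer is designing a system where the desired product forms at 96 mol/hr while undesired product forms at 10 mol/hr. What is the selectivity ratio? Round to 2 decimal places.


S = desired product rate / undesired product rate
S = 96 / 10
S = 9.60


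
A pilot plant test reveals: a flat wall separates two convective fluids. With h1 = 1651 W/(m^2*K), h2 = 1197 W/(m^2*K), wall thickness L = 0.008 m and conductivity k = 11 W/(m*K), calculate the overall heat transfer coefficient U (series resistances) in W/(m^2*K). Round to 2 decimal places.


1/U = 1/h1 + L/k + 1/h2
1/U = 1/1651 + 0.008/11 + 1/1197
1/U = 0.0006056935 + 0.0007272727 + 0.0008354219
1/U = 0.0021683881
U = 461.17 W/(m^2*K)


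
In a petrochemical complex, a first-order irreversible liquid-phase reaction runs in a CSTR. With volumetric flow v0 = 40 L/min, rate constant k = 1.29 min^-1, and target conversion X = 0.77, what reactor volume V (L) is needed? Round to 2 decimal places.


V = v0 * X / (k * (1 - X))
V = 40 * 0.77 / (1.29 * (1 - 0.77))
V = 30.8 / (1.29 * 0.23)
V = 30.8 / 0.2967
V = 103.81 L


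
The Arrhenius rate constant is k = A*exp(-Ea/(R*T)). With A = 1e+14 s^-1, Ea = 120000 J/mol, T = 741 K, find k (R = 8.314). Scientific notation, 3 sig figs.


k = A * exp(-Ea/(R*T))
k = 1e+14 * exp(-120000 / (8.314 * 741))
k = 1e+14 * exp(-19.478388)
k = 3.47e+05


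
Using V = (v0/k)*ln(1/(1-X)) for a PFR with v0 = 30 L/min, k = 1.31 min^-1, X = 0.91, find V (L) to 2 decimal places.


V = (v0/k) * ln(1/(1-X))
V = (30/1.31) * ln(1/(1-0.91))
V = 22.900763 * ln(11.111111)
V = 22.900763 * 2.407946
V = 55.14 L


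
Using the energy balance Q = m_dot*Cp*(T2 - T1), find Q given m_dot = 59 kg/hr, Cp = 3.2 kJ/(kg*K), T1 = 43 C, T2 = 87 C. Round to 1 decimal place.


Q = m_dot * Cp * (T2 - T1)
Q = 59 * 3.2 * (87 - 43)
Q = 59 * 3.2 * 44
Q = 8307.2 kJ/hr


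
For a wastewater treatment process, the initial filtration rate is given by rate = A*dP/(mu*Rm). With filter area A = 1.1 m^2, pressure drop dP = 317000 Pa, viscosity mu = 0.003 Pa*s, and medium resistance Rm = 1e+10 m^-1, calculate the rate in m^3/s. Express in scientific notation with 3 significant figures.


rate = A * dP / (mu * Rm)
rate = 1.1 * 317000 / (0.003 * 1e+10)
rate = 348700.0 / 3.000e+07
rate = 1.16e-02 m^3/s


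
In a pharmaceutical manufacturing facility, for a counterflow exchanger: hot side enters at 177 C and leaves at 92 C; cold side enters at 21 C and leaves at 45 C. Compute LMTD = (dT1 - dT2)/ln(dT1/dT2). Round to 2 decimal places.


dT1 = Th_in - Tc_out = 177 - 45 = 132
dT2 = Th_out - Tc_in = 92 - 21 = 71
LMTD = (dT1 - dT2) / ln(dT1/dT2)
LMTD = (132 - 71) / ln(132/71)
LMTD = 98.37 K


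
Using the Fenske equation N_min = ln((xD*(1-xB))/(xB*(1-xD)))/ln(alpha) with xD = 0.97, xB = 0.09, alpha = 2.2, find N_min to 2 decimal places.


N_min = ln((xD*(1-xB))/(xB*(1-xD))) / ln(alpha)
Numerator inside ln: 0.8827 / 0.0027 = 326.925926
ln(326.925926) = 5.789734
ln(alpha) = ln(2.2) = 0.788457
N_min = 5.789734 / 0.788457 = 7.34


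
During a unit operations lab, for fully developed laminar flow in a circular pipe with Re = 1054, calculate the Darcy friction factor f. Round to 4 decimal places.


f = 64 / Re
f = 64 / 1054
f = 0.0607


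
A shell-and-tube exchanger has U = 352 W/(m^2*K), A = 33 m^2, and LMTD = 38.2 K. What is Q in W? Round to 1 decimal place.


Q = U * A * LMTD
Q = 352 * 33 * 38.2
Q = 443731.2 W


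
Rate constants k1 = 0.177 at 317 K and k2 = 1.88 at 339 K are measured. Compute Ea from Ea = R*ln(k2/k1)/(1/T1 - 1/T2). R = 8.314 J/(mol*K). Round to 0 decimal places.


Ea = R * ln(k2/k1) / (1/T1 - 1/T2)
ln(k2/k1) = ln(1.88/0.177) = 2.3628773
1/T1 - 1/T2 = 1/317 - 1/339 = 0.000204721625
Ea = 8.314 * 2.3628773 / 0.000204721625
Ea = 95959 J/mol


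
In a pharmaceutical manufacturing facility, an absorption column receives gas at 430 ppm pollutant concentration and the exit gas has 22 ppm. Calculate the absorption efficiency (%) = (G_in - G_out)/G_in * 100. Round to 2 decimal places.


Efficiency = (G_in - G_out) / G_in * 100%
Efficiency = (430 - 22) / 430 * 100
Efficiency = 408 / 430 * 100
Efficiency = 94.88%


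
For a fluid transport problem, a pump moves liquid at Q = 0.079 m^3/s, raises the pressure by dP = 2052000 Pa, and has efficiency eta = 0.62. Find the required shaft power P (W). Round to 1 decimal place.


P = Q * dP / eta
P = 0.079 * 2052000 / 0.62
P = 162108.0 / 0.62
P = 261464.5 W


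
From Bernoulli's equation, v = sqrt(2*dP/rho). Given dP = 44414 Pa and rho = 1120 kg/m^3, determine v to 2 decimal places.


v = sqrt(2*dP/rho)
v = sqrt(2*44414/1120)
v = sqrt(79.310714)
v = 8.91 m/s


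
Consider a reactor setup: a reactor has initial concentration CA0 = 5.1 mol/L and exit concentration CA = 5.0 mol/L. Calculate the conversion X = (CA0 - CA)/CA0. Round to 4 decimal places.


X = (CA0 - CA) / CA0
X = (5.1 - 5.0) / 5.1
X = 0.1 / 5.1
X = 0.0196


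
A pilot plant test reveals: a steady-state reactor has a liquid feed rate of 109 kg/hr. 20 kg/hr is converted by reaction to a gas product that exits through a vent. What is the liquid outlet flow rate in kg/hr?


Steady-state mass balance on the main outlet: F_out = F_in - F_removed
F_out = 109 - 20
F_out = 89 kg/hr


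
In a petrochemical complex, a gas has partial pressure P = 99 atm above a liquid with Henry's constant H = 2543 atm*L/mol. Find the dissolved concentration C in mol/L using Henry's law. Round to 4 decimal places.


C = P / H
C = 99 / 2543
C = 0.0389 mol/L


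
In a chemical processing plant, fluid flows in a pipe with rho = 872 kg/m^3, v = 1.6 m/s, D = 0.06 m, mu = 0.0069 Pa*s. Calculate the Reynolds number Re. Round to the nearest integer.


Re = rho * v * D / mu
Re = 872 * 1.6 * 0.06 / 0.0069
Re = 83.712 / 0.0069
Re = 12132


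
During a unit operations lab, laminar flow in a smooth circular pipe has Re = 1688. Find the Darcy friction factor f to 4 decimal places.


f = 64 / Re
f = 64 / 1688
f = 0.0379


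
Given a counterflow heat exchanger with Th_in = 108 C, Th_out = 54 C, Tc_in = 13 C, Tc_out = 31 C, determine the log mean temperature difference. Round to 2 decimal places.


dT1 = Th_in - Tc_out = 108 - 31 = 77
dT2 = Th_out - Tc_in = 54 - 13 = 41
LMTD = (dT1 - dT2) / ln(dT1/dT2)
LMTD = (77 - 41) / ln(77/41)
LMTD = 57.12 K


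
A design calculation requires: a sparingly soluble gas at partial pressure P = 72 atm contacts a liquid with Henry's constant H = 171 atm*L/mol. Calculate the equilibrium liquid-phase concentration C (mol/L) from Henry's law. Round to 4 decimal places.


C = P / H
C = 72 / 171
C = 0.4211 mol/L


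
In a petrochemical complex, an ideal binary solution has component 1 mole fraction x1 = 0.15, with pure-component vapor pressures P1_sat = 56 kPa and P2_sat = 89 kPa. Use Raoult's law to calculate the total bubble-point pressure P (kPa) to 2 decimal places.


P = x1*P1_sat + x2*P2_sat
x2 = 1 - x1 = 1 - 0.15 = 0.85
P = 0.15*56 + 0.85*89
P = 8.4 + 75.65
P = 84.05 kPa


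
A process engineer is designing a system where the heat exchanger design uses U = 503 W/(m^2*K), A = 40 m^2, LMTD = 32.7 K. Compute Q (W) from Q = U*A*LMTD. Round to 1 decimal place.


Q = U * A * LMTD
Q = 503 * 40 * 32.7
Q = 657924.0 W


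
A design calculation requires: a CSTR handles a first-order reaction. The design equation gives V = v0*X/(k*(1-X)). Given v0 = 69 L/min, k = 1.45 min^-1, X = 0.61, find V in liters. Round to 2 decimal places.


V = v0 * X / (k * (1 - X))
V = 69 * 0.61 / (1.45 * (1 - 0.61))
V = 42.09 / (1.45 * 0.39)
V = 42.09 / 0.5655
V = 74.43 L


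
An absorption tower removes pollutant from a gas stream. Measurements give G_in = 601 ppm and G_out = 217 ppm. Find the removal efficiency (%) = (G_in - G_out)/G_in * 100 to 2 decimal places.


Efficiency = (G_in - G_out) / G_in * 100%
Efficiency = (601 - 217) / 601 * 100
Efficiency = 384 / 601 * 100
Efficiency = 63.89%


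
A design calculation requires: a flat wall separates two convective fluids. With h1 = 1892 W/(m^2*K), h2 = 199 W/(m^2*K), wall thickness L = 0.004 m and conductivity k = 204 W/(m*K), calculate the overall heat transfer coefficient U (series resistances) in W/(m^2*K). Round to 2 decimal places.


1/U = 1/h1 + L/k + 1/h2
1/U = 1/1892 + 0.004/204 + 1/199
1/U = 0.0005285412 + 1.96078e-05 + 0.0050251256
1/U = 0.0055732746
U = 179.43 W/(m^2*K)


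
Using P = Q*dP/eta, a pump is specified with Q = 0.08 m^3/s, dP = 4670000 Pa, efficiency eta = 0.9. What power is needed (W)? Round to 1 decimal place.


P = Q * dP / eta
P = 0.08 * 4670000 / 0.9
P = 373600.0 / 0.9
P = 415111.1 W


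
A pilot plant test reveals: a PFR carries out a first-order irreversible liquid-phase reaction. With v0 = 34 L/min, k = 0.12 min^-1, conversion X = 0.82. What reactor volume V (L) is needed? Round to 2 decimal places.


V = (v0/k) * ln(1/(1-X))
V = (34/0.12) * ln(1/(1-0.82))
V = 283.333333 * ln(5.555556)
V = 283.333333 * 1.714799
V = 485.86 L


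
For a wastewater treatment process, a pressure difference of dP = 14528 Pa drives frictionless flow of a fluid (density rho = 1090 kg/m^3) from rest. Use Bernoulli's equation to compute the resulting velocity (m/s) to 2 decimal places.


v = sqrt(2*dP/rho)
v = sqrt(2*14528/1090)
v = sqrt(26.656881)
v = 5.16 m/s


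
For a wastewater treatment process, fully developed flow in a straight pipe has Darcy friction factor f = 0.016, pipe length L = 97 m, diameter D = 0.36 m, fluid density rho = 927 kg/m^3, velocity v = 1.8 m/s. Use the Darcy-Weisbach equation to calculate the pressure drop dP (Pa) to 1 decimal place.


dP = f * (L/D) * (rho*v^2/2)
dP = 0.016 * (97/0.36) * (927*1.8^2/2)
L/D = 269.44444444
rho*v^2/2 = 927*3.24/2 = 1501.74
dP = 0.016 * 269.44444444 * 1501.74
dP = 6474.2 Pa


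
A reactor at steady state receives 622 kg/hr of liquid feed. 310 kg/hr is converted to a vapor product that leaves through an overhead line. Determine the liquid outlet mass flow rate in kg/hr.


Steady-state mass balance on the main outlet: F_out = F_in - F_removed
F_out = 622 - 310
F_out = 312 kg/hr


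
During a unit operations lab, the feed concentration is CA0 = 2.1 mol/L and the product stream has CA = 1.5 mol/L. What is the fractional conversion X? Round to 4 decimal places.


X = (CA0 - CA) / CA0
X = (2.1 - 1.5) / 2.1
X = 0.6 / 2.1
X = 0.2857


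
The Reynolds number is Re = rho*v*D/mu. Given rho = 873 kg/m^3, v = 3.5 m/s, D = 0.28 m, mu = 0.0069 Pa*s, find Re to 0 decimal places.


Re = rho * v * D / mu
Re = 873 * 3.5 * 0.28 / 0.0069
Re = 855.54 / 0.0069
Re = 123991


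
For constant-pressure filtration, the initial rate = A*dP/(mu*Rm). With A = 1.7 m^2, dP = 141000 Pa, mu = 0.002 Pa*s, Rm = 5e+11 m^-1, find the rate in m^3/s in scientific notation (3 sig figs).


rate = A * dP / (mu * Rm)
rate = 1.7 * 141000 / (0.002 * 5e+11)
rate = 239700.0 / 1.000e+09
rate = 2.40e-04 m^3/s


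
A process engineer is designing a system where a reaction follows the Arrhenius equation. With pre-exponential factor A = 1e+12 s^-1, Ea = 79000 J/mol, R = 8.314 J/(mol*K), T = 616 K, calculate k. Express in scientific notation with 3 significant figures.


k = A * exp(-Ea/(R*T))
k = 1e+12 * exp(-79000 / (8.314 * 616))
k = 1e+12 * exp(-15.425397)
k = 2.00e+05


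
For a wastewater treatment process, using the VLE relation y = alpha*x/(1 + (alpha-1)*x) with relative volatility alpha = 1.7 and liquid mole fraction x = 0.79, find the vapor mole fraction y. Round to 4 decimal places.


y = alpha*x / (1 + (alpha-1)*x)
y = 1.7*0.79 / (1 + (1.7-1)*0.79)
y = 1.343 / (1 + 0.553)
y = 1.343 / 1.553
y = 0.8648


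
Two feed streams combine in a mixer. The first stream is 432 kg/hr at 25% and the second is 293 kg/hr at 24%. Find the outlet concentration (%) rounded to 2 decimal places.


Mass balance on solute: F1*x1 + F2*x2 = F3*x3
F3 = F1 + F2 = 432 + 293 = 725 kg/hr
x3 = (F1*x1 + F2*x2)/F3
x3 = (432*0.25 + 293*0.24) / 725
x3 = 24.60%


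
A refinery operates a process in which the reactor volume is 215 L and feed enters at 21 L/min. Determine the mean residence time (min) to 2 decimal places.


tau = V / v0
tau = 215 / 21
tau = 10.24 min


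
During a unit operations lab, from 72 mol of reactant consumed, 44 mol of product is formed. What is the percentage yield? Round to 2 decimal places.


Yield = (moles product / moles consumed) * 100%
Yield = (44 / 72) * 100
Yield = 0.6111 * 100
Yield = 61.11%


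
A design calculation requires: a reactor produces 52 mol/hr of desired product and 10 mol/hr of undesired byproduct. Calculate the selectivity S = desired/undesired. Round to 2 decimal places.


S = desired product rate / undesired product rate
S = 52 / 10
S = 5.20


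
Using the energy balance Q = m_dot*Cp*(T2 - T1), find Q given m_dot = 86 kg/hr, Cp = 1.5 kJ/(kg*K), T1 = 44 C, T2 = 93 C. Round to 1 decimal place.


Q = m_dot * Cp * (T2 - T1)
Q = 86 * 1.5 * (93 - 44)
Q = 86 * 1.5 * 49
Q = 6321.0 kJ/hr


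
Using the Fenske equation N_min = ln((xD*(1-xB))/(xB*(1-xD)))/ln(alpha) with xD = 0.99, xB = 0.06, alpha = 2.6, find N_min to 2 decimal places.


N_min = ln((xD*(1-xB))/(xB*(1-xD))) / ln(alpha)
Numerator inside ln: 0.9306 / 0.0006 = 1551.0
ln(1551.0) = 7.346655
ln(alpha) = ln(2.6) = 0.955511
N_min = 7.346655 / 0.955511 = 7.69


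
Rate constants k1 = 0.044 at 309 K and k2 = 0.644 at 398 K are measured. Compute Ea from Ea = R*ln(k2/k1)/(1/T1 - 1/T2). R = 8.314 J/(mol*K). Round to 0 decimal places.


Ea = R * ln(k2/k1) / (1/T1 - 1/T2)
ln(k2/k1) = ln(0.644/0.044) = 2.6835091
1/T1 - 1/T2 = 1/309 - 1/398 = 0.000723683141
Ea = 8.314 * 2.6835091 / 0.000723683141
Ea = 30829 J/mol


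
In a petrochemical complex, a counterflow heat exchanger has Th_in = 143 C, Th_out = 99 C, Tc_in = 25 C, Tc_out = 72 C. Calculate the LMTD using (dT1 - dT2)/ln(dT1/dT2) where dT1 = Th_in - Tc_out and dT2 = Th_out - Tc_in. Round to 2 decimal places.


dT1 = Th_in - Tc_out = 143 - 72 = 71
dT2 = Th_out - Tc_in = 99 - 25 = 74
LMTD = (dT1 - dT2) / ln(dT1/dT2)
LMTD = (71 - 74) / ln(71/74)
LMTD = 72.49 K


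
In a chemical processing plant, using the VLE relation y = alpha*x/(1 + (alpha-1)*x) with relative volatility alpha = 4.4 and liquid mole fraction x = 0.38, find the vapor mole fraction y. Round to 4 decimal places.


y = alpha*x / (1 + (alpha-1)*x)
y = 4.4*0.38 / (1 + (4.4-1)*0.38)
y = 1.672 / (1 + 1.292)
y = 1.672 / 2.292
y = 0.7295


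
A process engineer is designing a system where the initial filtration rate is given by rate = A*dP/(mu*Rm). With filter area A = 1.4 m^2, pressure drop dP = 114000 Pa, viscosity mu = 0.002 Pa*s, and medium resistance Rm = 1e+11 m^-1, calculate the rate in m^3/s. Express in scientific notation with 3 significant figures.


rate = A * dP / (mu * Rm)
rate = 1.4 * 114000 / (0.002 * 1e+11)
rate = 159600.0 / 2.000e+08
rate = 7.98e-04 m^3/s


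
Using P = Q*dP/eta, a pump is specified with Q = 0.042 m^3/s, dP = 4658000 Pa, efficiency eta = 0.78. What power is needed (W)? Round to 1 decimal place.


P = Q * dP / eta
P = 0.042 * 4658000 / 0.78
P = 195636.0 / 0.78
P = 250815.4 W
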